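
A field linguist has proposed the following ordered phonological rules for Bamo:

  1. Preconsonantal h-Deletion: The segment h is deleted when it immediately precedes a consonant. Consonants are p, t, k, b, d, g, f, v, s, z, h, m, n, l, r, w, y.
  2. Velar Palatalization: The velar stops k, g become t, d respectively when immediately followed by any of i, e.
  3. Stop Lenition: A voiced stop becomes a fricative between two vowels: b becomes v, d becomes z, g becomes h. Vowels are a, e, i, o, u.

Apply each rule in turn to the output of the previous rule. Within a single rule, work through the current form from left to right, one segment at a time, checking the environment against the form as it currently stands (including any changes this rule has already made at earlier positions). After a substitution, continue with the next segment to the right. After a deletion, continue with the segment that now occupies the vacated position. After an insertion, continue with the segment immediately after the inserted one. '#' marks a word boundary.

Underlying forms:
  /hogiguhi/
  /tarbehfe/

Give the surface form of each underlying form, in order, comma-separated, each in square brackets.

/hogiguhi/:
  1 Preconsonantal h-Deletion: no change — [hogiguhi]
  2 Velar Palatalization: [hogiguhi] → [hodiguhi]
  3 Stop Lenition: [hodiguhi] → [hozihuhi]
/tarbehfe/:
  1 Preconsonantal h-Deletion: [tarbehfe] → [tarbefe]
  2 Velar Palatalization: no change — [tarbefe]
  3 Stop Lenition: no change — [tarbefe]

[hozihuhi], [tarbefe]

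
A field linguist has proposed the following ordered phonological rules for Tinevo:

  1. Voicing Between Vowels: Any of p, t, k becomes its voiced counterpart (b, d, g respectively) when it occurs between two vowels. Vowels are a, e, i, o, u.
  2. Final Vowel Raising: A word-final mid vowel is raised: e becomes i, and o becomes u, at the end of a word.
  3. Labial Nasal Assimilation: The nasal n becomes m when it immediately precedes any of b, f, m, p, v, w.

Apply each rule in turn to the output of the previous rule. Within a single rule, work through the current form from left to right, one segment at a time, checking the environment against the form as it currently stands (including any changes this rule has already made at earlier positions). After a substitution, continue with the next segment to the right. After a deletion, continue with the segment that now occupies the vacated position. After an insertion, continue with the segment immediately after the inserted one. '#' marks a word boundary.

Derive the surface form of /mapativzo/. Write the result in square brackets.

1 Voicing Between Vowels: [mapativzo] → [mabadivzo]
2 Final Vowel Raising: [mabadivzo] → [mabadivzu]
3 Labial Nasal Assimilation: no change — [mabadivzu]

[mabadivzu]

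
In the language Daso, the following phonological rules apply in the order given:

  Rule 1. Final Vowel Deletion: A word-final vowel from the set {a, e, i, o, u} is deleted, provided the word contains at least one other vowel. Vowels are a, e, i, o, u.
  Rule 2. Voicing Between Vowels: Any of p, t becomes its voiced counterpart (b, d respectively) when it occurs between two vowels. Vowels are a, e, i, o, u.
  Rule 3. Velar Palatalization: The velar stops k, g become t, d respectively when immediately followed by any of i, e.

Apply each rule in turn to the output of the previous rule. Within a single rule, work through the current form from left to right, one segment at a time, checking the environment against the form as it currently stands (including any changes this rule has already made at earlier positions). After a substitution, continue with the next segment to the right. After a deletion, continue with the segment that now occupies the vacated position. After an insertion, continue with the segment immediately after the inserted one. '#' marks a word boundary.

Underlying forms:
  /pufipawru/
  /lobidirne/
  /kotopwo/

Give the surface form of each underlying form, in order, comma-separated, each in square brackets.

/pufipawru/:
  Rule 1 Final Vowel Deletion: [pufipawru] → [pufipawr]
  Rule 2 Voicing Between Vowels: [pufipawr] → [pufibawr]
  Rule 3 Velar Palatalization: no change — [pufibawr]
/lobidirne/:
  Rule 1 Final Vowel Deletion: [lobidirne] → [lobidirn]
  Rule 2 Voicing Between Vowels: no change — [lobidirn]
  Rule 3 Velar Palatalization: no change — [lobidirn]
/kotopwo/:
  Rule 1 Final Vowel Deletion: [kotopwo] → [kotopw]
  Rule 2 Voicing Between Vowels: [kotopw] → [kodopw]
  Rule 3 Velar Palatalization: no change — [kodopw]

[pufibawr], [lobidirn], [kodopw]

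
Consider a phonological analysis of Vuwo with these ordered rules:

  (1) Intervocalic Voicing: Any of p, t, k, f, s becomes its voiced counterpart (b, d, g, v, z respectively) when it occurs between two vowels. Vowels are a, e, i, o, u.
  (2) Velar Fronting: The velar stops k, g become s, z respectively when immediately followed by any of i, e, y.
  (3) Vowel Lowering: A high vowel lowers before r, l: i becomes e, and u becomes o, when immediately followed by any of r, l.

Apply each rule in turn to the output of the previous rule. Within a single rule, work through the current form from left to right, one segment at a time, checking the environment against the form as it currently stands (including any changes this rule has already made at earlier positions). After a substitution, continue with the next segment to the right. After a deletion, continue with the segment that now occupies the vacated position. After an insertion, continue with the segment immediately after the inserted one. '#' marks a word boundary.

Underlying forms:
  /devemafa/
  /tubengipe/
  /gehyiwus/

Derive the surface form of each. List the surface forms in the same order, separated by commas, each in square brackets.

/devemafa/:
  (1) Intervocalic Voicing: [devemafa] → [devemava]
  (2) Velar Fronting: no change — [devemava]
  (3) Vowel Lowering: no change — [devemava]
/tubengipe/:
  (1) Intervocalic Voicing: [tubengipe] → [tubengibe]
  (2) Velar Fronting: [tubengibe] → [tubenzibe]
  (3) Vowel Lowering: no change — [tubenzibe]
/gehyiwus/:
  (1) Intervocalic Voicing: no change — [gehyiwus]
  (2) Velar Fronting: [gehyiwus] → [zehyiwus]
  (3) Vowel Lowering: no change — [zehyiwus]

[devemava], [tubenzibe], [zehyiwus]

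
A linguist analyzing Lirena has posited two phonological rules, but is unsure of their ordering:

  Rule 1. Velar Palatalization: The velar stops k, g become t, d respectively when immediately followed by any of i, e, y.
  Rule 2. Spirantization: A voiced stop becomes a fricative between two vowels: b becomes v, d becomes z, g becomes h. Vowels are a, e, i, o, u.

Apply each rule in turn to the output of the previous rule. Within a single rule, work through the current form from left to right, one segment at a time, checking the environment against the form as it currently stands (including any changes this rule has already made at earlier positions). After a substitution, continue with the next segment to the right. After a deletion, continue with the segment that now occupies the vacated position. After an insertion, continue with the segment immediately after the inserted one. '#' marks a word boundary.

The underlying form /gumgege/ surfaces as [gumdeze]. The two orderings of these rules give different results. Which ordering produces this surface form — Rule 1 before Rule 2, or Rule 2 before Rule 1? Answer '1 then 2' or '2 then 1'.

Order 1 then 2:
  1 Velar Palatalization: [gumgege] → [gumdede]
  2 Spirantization: [gumdede] → [gumdeze]
  result: [gumdeze]
Order 2 then 1:
  2 Spirantization: [gumgege] → [gumgehe]
  1 Velar Palatalization: [gumgehe] → [gumdehe]
  result: [gumdehe]

1 then 2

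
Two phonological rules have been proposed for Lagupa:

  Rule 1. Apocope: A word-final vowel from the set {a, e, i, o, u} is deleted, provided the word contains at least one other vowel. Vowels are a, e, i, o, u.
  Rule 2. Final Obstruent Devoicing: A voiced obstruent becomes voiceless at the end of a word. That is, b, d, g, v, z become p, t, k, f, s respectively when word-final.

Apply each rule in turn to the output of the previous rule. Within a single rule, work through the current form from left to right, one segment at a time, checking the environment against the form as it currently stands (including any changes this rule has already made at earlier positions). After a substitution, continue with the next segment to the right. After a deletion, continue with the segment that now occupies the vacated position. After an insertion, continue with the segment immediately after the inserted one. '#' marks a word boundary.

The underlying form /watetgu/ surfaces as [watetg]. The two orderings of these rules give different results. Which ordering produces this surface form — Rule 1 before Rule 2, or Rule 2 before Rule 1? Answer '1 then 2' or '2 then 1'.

2 then 1

Order 1 then 2:
  1 Apocope: [watetgu] → [watetg]
  2 Final Obstruent Devoicing: [watetg] → [watetk]
  result: [watetk]
Order 2 then 1:
  2 Final Obstruent Devoicing: no change — [watetgu]
  1 Apocope: [watetgu] → [watetg]
  result: [watetg]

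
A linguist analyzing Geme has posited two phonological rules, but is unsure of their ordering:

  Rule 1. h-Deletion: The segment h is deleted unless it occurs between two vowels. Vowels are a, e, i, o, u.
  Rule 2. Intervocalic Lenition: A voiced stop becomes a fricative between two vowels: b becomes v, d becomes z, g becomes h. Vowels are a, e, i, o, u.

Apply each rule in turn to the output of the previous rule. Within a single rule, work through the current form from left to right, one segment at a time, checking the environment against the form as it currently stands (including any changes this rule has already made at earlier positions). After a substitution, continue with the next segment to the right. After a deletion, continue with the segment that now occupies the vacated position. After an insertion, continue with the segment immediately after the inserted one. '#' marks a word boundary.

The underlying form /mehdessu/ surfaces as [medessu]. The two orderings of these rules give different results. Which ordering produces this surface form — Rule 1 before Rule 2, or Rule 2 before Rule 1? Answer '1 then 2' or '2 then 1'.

Order 1 then 2:
  1 h-Deletion: [mehdessu] → [medessu]
  2 Intervocalic Lenition: [medessu] → [mezessu]
  result: [mezessu]
Order 2 then 1:
  2 Intervocalic Lenition: no change — [mehdessu]
  1 h-Deletion: [mehdessu] → [medessu]
  result: [medessu]

2 then 1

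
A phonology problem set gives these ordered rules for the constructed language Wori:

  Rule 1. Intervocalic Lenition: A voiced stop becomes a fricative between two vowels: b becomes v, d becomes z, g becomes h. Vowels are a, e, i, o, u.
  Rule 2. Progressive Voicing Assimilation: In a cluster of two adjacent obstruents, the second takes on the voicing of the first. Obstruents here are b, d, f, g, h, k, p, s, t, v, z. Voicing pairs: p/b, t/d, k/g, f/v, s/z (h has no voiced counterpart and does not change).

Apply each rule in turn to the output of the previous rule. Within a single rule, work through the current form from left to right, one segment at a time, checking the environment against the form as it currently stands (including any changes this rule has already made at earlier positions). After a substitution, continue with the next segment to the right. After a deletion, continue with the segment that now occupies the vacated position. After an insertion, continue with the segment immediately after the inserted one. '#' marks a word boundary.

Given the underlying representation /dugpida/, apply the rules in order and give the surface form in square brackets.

[dugbiza]

Rule 1 Intervocalic Lenition: [dugpida] → [dugpiza]
Rule 2 Progressive Voicing Assimilation: [dugpiza] → [dugbiza]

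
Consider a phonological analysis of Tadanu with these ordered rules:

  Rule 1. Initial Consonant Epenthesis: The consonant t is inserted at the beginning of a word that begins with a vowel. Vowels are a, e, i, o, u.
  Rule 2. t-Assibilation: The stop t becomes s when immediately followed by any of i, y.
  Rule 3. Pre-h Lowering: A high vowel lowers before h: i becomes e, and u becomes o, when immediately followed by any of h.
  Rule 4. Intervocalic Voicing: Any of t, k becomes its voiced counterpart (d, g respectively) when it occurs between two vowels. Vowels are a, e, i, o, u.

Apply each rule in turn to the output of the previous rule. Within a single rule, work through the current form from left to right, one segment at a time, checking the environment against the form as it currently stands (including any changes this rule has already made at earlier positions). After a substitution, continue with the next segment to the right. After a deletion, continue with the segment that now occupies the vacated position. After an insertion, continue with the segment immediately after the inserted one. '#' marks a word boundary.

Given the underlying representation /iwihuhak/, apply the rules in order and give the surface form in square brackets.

[siwehohak]

Rule 1 Initial Consonant Epenthesis: [iwihuhak] → [tiwihuhak]
Rule 2 t-Assibilation: [tiwihuhak] → [siwihuhak]
Rule 3 Pre-h Lowering: [siwihuhak] → [siwehohak]
Rule 4 Intervocalic Voicing: no change — [siwehohak]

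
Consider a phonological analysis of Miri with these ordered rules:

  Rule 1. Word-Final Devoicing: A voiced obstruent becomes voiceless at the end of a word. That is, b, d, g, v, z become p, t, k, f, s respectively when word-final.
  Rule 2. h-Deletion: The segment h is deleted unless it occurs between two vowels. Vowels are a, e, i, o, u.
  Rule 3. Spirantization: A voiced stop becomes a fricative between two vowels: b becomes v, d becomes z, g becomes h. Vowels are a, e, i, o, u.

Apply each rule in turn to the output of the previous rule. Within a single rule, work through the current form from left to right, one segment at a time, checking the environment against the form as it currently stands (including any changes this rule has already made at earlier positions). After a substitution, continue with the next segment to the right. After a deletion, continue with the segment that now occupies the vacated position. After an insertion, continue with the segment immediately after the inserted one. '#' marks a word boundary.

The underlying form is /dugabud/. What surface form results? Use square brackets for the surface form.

[duhavut]

Rule 1 Word-Final Devoicing: [dugabud] → [dugabut]
Rule 2 h-Deletion: no change — [dugabut]
Rule 3 Spirantization: [dugabut] → [duhavut]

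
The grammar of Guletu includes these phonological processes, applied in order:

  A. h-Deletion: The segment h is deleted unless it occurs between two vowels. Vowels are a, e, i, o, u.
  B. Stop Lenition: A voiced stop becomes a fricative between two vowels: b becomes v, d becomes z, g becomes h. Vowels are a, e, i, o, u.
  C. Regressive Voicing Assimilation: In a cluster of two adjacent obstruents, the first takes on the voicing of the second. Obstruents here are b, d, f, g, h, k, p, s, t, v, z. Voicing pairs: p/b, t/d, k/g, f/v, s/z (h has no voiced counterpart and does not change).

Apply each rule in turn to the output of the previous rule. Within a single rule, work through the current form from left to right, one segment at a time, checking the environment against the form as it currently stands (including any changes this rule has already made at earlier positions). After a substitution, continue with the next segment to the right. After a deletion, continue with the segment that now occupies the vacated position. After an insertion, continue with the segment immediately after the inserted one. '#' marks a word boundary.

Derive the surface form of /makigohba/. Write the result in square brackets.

A h-Deletion: [makigohba] → [makigoba]
B Stop Lenition: [makigoba] → [makihova]
C Regressive Voicing Assimilation: no change — [makihova]

[makihova]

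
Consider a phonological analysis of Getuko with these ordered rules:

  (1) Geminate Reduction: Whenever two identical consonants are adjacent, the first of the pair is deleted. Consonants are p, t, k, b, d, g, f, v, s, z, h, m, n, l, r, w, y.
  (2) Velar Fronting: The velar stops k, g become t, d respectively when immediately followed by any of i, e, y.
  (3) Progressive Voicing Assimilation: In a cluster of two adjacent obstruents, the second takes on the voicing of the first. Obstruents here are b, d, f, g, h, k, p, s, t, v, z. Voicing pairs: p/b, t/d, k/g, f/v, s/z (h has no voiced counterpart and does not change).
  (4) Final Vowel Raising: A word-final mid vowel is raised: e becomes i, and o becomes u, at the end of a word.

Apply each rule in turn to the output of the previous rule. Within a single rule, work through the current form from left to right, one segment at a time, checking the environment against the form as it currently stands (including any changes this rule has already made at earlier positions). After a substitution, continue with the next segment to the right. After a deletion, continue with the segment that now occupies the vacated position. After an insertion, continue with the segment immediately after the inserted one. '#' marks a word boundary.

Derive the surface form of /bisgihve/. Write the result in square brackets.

(1) Geminate Reduction: no change — [bisgihve]
(2) Velar Fronting: [bisgihve] → [bisdihve]
(3) Progressive Voicing Assimilation: [bisdihve] → [bistihfe]
(4) Final Vowel Raising: [bistihfe] → [bistihfi]

[bistihfi]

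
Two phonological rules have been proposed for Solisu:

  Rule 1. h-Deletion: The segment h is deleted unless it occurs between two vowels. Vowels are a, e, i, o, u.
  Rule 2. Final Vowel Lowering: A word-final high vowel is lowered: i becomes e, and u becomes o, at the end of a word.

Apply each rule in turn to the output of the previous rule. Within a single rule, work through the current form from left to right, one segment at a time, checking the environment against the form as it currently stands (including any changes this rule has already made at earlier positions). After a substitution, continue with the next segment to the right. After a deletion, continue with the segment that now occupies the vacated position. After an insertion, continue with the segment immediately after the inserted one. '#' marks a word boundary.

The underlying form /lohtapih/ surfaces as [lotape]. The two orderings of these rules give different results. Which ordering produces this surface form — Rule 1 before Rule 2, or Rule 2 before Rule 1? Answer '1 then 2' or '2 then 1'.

Order 1 then 2:
  1 h-Deletion: [lohtapih] → [lotapi]
  2 Final Vowel Lowering: [lotapi] → [lotape]
  result: [lotape]
Order 2 then 1:
  2 Final Vowel Lowering: no change — [lohtapih]
  1 h-Deletion: [lohtapih] → [lotapi]
  result: [lotapi]

1 then 2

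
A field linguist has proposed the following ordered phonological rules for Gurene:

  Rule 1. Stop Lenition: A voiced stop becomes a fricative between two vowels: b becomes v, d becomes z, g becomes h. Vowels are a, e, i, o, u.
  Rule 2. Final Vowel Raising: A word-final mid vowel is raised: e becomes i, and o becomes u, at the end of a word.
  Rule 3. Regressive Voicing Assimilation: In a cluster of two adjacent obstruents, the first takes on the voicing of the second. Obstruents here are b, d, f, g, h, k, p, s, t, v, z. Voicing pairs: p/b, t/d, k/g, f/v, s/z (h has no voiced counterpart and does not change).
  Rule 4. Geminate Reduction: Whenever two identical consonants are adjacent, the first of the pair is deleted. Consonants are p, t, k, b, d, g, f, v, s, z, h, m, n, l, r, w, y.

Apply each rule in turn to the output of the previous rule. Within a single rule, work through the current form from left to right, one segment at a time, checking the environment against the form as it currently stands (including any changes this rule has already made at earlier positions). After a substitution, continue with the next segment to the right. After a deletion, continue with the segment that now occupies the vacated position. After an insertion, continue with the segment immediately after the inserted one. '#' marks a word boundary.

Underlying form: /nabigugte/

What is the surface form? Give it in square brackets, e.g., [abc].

[navihukti]

Rule 1 Stop Lenition: [nabigugte] → [navihugte]
Rule 2 Final Vowel Raising: [navihugte] → [navihugti]
Rule 3 Regressive Voicing Assimilation: [navihugti] → [navihukti]
Rule 4 Geminate Reduction: no change — [navihukti]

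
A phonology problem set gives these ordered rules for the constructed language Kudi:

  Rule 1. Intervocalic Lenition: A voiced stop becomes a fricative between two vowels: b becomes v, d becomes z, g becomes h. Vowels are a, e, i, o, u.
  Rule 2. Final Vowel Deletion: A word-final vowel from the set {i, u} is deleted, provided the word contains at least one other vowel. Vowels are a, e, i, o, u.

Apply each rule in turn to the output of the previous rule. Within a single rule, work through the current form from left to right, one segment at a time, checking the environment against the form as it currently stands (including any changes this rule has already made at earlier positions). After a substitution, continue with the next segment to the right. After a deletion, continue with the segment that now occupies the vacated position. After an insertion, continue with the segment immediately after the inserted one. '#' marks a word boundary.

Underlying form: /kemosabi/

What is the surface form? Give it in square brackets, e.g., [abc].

[kemosav]

Rule 1 Intervocalic Lenition: [kemosabi] → [kemosavi]
Rule 2 Final Vowel Deletion: [kemosavi] → [kemosav]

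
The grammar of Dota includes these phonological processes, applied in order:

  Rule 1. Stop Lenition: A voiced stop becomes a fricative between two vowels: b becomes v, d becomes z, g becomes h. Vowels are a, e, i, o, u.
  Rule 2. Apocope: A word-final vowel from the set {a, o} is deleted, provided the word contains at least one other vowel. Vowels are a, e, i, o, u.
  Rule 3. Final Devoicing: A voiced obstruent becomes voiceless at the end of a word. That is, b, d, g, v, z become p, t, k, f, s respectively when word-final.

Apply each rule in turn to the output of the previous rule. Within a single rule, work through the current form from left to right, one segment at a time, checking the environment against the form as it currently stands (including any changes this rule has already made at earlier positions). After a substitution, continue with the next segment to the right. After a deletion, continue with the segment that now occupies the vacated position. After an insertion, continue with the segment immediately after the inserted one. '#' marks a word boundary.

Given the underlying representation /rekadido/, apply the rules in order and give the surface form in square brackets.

[rekazis]

Rule 1 Stop Lenition: [rekadido] → [rekazizo]
Rule 2 Apocope: [rekazizo] → [rekaziz]
Rule 3 Final Devoicing: [rekaziz] → [rekazis]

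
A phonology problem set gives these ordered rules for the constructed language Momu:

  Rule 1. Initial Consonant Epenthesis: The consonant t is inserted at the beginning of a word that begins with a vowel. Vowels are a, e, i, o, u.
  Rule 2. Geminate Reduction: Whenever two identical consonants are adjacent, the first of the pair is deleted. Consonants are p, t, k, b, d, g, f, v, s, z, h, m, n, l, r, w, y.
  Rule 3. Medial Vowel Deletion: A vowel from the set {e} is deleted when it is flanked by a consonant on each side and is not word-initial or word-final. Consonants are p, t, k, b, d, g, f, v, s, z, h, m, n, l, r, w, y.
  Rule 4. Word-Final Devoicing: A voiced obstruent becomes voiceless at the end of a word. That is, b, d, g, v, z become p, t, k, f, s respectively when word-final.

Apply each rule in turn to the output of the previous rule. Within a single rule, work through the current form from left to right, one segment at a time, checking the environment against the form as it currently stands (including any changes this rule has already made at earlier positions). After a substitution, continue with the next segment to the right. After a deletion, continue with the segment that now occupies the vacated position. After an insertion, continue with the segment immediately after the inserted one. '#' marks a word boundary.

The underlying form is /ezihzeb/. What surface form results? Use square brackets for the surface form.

[tzihzp]

Rule 1 Initial Consonant Epenthesis: [ezihzeb] → [tezihzeb]
Rule 2 Geminate Reduction: no change — [tezihzeb]
Rule 3 Medial Vowel Deletion: [tezihzeb] → [tzihzb]
Rule 4 Word-Final Devoicing: [tzihzb] → [tzihzp]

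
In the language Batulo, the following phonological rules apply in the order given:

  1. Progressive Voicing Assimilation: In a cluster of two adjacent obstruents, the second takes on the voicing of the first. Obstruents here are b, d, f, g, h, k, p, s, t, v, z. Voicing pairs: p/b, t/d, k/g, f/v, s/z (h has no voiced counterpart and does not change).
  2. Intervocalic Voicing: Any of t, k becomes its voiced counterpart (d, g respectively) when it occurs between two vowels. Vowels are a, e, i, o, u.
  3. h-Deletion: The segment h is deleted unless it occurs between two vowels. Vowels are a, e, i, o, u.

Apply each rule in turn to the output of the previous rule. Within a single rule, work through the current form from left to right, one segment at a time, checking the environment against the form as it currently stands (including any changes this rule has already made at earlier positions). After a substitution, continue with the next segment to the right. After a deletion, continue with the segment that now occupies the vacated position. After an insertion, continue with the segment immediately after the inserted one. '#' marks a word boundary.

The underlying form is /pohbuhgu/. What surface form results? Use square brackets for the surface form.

1 Progressive Voicing Assimilation: [pohbuhgu] → [pohpuhku]
2 Intervocalic Voicing: no change — [pohpuhku]
3 h-Deletion: [pohpuhku] → [popuku]

[popuku]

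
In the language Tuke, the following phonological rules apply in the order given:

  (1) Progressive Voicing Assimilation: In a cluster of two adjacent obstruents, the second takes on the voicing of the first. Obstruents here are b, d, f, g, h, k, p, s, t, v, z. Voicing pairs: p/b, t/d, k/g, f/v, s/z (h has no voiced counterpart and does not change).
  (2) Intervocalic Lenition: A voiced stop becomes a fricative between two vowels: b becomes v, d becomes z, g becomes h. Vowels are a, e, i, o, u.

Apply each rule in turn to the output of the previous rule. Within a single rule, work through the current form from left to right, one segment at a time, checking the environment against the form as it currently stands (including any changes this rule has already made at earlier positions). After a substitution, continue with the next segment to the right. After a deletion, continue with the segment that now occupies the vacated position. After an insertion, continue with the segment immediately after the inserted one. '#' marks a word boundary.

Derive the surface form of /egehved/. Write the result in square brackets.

[ehehfed]

(1) Progressive Voicing Assimilation: [egehved] → [egehfed]
(2) Intervocalic Lenition: [egehfed] → [ehehfed]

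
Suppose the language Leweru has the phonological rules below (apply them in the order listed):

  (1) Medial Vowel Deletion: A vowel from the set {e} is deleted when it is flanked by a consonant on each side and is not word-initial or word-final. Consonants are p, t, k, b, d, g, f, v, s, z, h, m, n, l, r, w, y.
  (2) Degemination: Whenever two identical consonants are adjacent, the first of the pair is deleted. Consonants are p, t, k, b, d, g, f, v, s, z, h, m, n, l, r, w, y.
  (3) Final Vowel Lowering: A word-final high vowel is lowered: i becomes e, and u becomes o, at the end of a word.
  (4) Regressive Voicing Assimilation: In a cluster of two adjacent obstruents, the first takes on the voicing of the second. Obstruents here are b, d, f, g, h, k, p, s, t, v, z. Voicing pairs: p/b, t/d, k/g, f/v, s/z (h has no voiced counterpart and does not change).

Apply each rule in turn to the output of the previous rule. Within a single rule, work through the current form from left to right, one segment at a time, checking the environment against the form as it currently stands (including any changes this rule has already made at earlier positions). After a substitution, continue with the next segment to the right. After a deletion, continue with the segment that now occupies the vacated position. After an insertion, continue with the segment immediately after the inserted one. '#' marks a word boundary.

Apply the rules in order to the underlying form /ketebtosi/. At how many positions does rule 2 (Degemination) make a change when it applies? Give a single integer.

0

(1) Medial Vowel Deletion: [ketebtosi] → [ktbtosi]
(2) Degemination: no change — [ktbtosi]
(3) Final Vowel Lowering: [ktbtosi] → [ktbtose]
(4) Regressive Voicing Assimilation: [ktbtose] → [kdptose]
Rule 2 changed 0 position(s).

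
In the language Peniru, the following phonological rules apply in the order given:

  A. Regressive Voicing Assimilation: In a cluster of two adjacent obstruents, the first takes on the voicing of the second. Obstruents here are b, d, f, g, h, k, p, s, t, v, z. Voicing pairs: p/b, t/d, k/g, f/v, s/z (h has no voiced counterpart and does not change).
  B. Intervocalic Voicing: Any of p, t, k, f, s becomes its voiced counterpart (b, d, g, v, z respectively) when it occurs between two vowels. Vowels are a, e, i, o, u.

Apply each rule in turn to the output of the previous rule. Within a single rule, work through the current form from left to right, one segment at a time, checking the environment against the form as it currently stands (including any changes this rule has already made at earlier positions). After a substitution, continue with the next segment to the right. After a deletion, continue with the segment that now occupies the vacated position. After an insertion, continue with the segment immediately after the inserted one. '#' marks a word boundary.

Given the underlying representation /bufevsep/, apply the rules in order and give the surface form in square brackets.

A Regressive Voicing Assimilation: [bufevsep] → [bufefsep]
B Intervocalic Voicing: [bufefsep] → [buvefsep]

[buvefsep]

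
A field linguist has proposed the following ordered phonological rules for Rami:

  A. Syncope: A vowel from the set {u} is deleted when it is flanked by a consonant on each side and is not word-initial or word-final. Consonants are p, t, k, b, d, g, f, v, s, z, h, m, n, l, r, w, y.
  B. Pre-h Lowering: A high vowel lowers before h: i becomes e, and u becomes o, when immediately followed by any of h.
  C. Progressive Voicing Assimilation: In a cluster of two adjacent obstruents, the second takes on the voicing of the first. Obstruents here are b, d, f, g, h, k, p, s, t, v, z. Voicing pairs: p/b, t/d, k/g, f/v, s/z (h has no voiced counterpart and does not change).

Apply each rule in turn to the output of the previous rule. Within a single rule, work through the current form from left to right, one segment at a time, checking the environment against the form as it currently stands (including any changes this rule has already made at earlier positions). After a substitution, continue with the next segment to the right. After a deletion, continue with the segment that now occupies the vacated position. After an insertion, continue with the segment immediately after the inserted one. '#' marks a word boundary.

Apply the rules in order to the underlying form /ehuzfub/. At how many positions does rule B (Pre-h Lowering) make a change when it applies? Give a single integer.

A Syncope: [ehuzfub] → [ehzfb]
B Pre-h Lowering: no change — [ehzfb]
C Progressive Voicing Assimilation: [ehzfb] → [ehsfp]
Rule B changed 0 position(s).

0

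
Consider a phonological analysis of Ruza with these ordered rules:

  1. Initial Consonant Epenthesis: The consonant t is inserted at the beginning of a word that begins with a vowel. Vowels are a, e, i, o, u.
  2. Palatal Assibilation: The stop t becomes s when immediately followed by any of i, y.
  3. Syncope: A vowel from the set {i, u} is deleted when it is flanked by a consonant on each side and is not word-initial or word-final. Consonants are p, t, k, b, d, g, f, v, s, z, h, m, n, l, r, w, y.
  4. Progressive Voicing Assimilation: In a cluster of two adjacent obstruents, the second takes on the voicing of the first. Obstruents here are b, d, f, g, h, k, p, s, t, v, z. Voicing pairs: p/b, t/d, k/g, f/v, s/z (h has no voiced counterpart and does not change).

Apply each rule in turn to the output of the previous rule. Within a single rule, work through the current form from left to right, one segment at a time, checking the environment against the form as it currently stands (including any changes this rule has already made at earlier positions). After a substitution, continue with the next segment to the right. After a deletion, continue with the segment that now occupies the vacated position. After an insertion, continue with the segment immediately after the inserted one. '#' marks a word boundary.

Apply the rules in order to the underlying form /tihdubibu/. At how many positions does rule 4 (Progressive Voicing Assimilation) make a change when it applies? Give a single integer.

1 Initial Consonant Epenthesis: no change — [tihdubibu]
2 Palatal Assibilation: [tihdubibu] → [sihdubibu]
3 Syncope: [sihdubibu] → [shdbbu]
4 Progressive Voicing Assimilation: [shdbbu] → [shtppu]
Rule 4 changed 3 position(s).

3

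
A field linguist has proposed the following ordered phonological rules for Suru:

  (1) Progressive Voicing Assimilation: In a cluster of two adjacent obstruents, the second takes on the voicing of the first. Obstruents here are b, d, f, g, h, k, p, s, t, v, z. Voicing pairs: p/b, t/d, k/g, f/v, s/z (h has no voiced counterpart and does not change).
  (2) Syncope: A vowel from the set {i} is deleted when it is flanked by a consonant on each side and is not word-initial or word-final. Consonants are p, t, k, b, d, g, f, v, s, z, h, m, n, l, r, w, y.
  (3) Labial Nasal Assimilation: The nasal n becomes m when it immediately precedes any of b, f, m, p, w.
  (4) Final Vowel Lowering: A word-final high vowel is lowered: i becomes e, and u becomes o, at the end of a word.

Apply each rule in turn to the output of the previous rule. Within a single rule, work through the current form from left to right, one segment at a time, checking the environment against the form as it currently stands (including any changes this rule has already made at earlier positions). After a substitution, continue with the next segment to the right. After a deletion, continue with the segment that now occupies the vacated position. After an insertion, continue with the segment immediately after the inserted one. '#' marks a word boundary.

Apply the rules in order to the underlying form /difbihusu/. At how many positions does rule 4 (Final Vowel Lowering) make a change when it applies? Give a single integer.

(1) Progressive Voicing Assimilation: [difbihusu] → [difpihusu]
(2) Syncope: [difpihusu] → [dfphusu]
(3) Labial Nasal Assimilation: no change — [dfphusu]
(4) Final Vowel Lowering: [dfphusu] → [dfphuso]
Rule 4 changed 1 position(s).

1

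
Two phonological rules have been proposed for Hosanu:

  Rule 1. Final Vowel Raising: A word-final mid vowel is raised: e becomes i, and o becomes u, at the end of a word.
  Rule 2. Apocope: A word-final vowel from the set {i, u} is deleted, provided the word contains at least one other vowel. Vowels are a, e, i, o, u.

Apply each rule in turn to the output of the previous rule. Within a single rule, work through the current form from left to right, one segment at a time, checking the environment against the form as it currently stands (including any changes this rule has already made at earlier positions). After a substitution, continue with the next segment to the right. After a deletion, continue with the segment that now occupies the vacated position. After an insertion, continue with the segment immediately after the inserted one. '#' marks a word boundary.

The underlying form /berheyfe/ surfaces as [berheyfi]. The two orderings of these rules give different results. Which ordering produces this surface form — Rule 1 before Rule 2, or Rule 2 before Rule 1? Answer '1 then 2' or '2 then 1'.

Order 1 then 2:
  1 Final Vowel Raising: [berheyfe] → [berheyfi]
  2 Apocope: [berheyfi] → [berheyf]
  result: [berheyf]
Order 2 then 1:
  2 Apocope: no change — [berheyfe]
  1 Final Vowel Raising: [berheyfe] → [berheyfi]
  result: [berheyfi]

2 then 1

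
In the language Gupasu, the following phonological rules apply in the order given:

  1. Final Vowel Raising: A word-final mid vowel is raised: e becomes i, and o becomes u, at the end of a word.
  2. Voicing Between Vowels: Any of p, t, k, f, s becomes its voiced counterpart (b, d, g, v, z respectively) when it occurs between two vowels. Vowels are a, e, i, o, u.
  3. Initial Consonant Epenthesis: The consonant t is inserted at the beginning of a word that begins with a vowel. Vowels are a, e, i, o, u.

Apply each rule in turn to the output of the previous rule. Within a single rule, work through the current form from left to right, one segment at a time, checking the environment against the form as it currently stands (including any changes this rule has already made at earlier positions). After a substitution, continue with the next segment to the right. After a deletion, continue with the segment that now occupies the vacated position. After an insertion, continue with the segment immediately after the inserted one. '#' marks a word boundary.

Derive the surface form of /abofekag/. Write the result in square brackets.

[tabovegag]

1 Final Vowel Raising: no change — [abofekag]
2 Voicing Between Vowels: [abofekag] → [abovegag]
3 Initial Consonant Epenthesis: [abovegag] → [tabovegag]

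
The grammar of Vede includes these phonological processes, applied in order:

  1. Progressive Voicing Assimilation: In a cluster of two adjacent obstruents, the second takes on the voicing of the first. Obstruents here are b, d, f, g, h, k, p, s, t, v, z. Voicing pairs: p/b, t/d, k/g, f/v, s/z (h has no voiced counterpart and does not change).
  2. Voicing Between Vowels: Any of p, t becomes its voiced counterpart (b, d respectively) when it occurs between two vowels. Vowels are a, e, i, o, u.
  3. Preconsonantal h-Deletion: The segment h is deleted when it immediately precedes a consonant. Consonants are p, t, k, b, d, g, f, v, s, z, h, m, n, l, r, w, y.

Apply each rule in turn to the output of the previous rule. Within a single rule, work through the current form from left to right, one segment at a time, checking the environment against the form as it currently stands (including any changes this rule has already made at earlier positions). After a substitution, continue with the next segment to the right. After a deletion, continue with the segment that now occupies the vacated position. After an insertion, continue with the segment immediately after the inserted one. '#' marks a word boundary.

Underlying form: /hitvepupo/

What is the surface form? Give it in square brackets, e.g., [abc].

1 Progressive Voicing Assimilation: [hitvepupo] → [hitfepupo]
2 Voicing Between Vowels: [hitfepupo] → [hitfebubo]
3 Preconsonantal h-Deletion: no change — [hitfebubo]

[hitfebubo]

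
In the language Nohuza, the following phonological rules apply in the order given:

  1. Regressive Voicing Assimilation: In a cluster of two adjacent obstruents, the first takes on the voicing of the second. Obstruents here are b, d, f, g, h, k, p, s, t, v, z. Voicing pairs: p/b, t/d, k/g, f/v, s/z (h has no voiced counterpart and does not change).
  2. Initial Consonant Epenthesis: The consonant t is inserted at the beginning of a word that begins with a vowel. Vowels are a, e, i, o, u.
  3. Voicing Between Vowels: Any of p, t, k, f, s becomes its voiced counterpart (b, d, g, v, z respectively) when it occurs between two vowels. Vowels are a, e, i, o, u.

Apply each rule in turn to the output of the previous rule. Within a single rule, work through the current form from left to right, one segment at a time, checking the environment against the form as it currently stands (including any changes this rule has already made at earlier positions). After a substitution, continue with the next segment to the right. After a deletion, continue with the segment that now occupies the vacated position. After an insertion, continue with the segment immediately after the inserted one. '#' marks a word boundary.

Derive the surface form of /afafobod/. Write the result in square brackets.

1 Regressive Voicing Assimilation: no change — [afafobod]
2 Initial Consonant Epenthesis: [afafobod] → [tafafobod]
3 Voicing Between Vowels: [tafafobod] → [tavavobod]

[tavavobod]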